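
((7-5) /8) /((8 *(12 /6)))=1 /64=0.02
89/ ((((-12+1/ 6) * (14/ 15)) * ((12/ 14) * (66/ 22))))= -445/ 142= -3.13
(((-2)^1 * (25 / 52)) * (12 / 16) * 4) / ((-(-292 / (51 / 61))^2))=195075 / 8248950944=0.00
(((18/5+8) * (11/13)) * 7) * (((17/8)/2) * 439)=16664879/520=32047.84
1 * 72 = 72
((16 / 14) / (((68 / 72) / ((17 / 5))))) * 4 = 576 / 35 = 16.46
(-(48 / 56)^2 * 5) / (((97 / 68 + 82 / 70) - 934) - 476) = 20400 / 7815773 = 0.00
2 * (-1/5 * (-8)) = 16/5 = 3.20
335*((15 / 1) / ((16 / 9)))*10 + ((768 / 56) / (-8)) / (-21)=11080157 / 392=28265.71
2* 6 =12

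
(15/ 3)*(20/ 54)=50/ 27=1.85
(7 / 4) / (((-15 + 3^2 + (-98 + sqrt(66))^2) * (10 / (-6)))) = -3171 / 28392950 -1029 * sqrt(66) / 454287200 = -0.00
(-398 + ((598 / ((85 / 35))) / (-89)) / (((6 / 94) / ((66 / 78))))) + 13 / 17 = -1969525 / 4539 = -433.91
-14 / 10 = -7 / 5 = -1.40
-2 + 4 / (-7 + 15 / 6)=-26 / 9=-2.89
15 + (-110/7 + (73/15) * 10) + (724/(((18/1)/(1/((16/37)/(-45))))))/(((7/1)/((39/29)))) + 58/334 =-87872417/116232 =-756.01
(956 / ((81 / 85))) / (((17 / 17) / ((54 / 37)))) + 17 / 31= 5040007 / 3441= 1464.69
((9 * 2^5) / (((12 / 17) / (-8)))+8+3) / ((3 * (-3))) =361.44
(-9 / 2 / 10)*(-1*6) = 2.70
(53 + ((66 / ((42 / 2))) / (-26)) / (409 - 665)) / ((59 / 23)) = 28398077 / 1374464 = 20.66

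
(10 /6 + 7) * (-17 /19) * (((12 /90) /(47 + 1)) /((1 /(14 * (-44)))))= 34034 /2565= 13.27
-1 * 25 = -25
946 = 946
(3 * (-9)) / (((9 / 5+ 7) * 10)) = -27 / 88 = -0.31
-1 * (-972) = 972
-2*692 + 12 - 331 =-1703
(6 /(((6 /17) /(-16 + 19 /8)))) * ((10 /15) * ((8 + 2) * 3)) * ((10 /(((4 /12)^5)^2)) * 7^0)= -2735444925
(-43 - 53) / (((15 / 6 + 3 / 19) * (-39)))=1216 / 1313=0.93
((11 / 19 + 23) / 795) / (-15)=-448 / 226575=-0.00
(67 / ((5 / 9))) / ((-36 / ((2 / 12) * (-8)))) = 67 / 15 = 4.47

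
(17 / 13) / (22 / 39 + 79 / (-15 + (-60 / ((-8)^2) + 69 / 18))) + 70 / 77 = 1025119 / 1486166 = 0.69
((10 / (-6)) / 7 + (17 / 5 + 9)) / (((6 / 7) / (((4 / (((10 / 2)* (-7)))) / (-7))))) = 2554 / 11025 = 0.23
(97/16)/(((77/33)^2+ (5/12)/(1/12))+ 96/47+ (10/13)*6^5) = 533403/527378336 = 0.00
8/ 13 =0.62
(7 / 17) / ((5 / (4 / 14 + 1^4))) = 9 / 85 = 0.11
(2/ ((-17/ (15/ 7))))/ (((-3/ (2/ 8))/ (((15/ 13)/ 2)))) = 75/ 6188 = 0.01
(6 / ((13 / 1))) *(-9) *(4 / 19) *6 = -1296 / 247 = -5.25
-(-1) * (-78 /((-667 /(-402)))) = -31356 /667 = -47.01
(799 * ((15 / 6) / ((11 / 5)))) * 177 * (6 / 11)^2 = 63640350 / 1331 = 47813.94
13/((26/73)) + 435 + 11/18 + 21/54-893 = -841/2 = -420.50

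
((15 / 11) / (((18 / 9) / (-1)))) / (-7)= 15 / 154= 0.10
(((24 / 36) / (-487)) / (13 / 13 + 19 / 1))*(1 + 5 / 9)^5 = -268912 / 431352945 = -0.00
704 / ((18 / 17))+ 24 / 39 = 77864 / 117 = 665.50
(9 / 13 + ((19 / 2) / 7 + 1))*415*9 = 2072925 / 182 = 11389.70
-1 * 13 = -13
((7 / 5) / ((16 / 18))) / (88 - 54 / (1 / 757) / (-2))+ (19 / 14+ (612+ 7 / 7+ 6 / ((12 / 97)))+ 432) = 6292757561 / 5747560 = 1094.86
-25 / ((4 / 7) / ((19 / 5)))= -665 / 4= -166.25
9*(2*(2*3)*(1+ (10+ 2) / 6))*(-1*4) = -1296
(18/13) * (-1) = -18/13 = -1.38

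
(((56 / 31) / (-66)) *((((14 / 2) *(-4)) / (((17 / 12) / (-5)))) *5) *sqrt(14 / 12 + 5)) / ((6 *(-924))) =700 *sqrt(222) / 1721709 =0.01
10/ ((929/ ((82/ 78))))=0.01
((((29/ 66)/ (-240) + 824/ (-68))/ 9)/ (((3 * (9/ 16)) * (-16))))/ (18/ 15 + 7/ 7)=3263533/ 143957088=0.02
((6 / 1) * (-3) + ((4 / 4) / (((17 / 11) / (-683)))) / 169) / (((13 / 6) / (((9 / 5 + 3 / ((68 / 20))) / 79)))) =-81022536 / 250798535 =-0.32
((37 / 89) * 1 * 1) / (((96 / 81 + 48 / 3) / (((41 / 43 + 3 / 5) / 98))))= 166833 / 435053360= 0.00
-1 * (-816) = 816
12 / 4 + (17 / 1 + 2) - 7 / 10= 21.30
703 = 703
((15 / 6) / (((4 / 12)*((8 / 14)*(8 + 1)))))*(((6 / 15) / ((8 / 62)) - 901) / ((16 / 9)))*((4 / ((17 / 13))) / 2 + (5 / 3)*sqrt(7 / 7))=-10245039 / 4352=-2354.10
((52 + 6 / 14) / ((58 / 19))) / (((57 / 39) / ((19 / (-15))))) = -90649 / 6090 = -14.88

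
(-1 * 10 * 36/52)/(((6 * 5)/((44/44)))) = -3/13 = -0.23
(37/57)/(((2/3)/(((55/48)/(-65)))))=-0.02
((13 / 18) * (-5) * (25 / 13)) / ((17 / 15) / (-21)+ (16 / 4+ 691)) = -0.01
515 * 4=2060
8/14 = 4/7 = 0.57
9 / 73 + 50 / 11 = 3749 / 803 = 4.67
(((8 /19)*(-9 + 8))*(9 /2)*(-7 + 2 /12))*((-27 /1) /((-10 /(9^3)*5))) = 2421009 /475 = 5096.86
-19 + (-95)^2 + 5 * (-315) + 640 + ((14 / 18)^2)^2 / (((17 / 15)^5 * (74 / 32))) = 11448326231153 / 1418437143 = 8071.08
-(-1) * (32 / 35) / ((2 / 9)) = 144 / 35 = 4.11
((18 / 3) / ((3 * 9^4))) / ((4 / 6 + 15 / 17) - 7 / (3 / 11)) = -17 / 1345005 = -0.00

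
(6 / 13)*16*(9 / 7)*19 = 16416 / 91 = 180.40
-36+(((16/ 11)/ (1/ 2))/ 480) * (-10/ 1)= -1190/ 33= -36.06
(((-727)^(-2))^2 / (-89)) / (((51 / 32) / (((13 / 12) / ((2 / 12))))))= -208 / 1267937440534299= -0.00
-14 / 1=-14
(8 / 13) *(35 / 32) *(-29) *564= -143115 / 13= -11008.85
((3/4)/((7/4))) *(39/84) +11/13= 2663/2548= 1.05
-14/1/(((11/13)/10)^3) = -30758000/1331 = -23108.94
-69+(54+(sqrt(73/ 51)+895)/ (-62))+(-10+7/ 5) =-11791/ 310- sqrt(3723)/ 3162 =-38.05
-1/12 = -0.08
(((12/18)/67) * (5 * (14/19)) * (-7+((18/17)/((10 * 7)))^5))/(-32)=6868616619001/856530510071250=0.01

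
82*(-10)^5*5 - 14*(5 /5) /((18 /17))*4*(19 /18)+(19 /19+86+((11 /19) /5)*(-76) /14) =-116234913407 /2835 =-40999969.46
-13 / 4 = -3.25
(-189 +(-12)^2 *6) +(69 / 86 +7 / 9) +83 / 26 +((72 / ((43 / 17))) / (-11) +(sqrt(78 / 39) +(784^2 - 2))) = sqrt(2) +34053043091 / 55341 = 615332.60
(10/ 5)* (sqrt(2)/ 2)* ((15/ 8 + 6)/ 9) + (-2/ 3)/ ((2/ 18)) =-6 + 7* sqrt(2)/ 8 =-4.76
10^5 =100000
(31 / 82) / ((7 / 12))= 186 / 287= 0.65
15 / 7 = 2.14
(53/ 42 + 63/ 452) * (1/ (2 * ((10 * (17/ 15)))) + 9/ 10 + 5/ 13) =11159539/ 5993520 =1.86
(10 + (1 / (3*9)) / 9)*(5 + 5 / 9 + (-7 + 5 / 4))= -17017 / 8748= -1.95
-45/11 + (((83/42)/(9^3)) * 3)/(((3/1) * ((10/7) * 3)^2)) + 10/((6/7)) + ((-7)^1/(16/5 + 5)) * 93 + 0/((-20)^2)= -127499650969/1775406600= -71.81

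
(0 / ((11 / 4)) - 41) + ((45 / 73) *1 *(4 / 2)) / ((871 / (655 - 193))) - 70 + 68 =-2692489 / 63583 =-42.35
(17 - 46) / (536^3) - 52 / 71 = -8007516171 / 10933336576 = -0.73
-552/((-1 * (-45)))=-184/15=-12.27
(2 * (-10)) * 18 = -360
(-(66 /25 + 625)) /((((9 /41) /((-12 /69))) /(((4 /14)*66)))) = 113226256 /12075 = 9376.92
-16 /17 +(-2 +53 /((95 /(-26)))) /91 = -23568 /20995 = -1.12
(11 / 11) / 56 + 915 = 51241 / 56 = 915.02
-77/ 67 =-1.15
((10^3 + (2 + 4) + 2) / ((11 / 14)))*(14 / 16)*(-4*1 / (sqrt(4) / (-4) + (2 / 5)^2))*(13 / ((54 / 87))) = 276601.07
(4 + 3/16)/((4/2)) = 67/32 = 2.09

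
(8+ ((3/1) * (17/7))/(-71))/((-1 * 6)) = -3925/2982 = -1.32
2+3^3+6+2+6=43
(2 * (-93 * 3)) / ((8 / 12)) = -837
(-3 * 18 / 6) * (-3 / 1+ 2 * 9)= -135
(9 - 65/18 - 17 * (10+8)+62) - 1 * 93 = -331.61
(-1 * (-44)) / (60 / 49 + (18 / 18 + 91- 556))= -539 / 5669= -0.10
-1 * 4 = -4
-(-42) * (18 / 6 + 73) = 3192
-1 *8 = -8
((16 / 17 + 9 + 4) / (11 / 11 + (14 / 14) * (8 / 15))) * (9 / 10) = 6399 / 782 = 8.18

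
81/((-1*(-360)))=9/40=0.22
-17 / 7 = -2.43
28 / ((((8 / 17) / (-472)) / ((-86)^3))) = 17862996704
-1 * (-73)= 73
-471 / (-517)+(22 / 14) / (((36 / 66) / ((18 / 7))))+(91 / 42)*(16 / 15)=12118382 / 1139985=10.63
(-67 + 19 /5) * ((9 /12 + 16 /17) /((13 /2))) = -3634 /221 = -16.44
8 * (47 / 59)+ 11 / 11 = 435 / 59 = 7.37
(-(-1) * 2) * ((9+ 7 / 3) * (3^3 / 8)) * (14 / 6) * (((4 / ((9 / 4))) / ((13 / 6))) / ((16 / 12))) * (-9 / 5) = -12852 / 65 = -197.72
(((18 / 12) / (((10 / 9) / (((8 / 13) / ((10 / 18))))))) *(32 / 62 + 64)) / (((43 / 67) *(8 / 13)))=325620 / 1333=244.28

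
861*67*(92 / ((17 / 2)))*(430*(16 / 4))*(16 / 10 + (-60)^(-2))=438238832164 / 255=1718583655.55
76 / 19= 4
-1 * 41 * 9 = -369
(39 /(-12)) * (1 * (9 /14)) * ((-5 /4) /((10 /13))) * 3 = 4563 /448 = 10.19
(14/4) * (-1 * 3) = -21/2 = -10.50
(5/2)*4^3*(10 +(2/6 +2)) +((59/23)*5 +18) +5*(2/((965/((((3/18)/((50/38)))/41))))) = 9118875404/4549975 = 2004.16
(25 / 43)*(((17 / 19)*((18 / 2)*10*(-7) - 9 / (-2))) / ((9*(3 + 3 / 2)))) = -8.03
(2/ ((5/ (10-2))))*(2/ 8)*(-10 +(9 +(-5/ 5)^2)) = 0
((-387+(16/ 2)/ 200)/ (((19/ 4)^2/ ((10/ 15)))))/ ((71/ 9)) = -928704/ 640775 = -1.45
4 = 4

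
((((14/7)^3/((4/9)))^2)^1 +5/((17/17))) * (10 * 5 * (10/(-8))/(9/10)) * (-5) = 1028125/9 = 114236.11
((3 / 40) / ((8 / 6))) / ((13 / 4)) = 9 / 520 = 0.02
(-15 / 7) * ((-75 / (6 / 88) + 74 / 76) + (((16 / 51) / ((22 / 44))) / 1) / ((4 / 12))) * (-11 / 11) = -10631325 / 4522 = -2351.02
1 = 1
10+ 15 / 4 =55 / 4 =13.75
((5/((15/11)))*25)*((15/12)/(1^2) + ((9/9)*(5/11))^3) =59625/484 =123.19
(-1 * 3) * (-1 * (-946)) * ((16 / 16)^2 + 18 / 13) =-87978 / 13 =-6767.54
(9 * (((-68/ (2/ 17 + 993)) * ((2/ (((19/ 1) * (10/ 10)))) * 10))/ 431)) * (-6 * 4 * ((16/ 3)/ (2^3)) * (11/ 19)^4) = 48743988480/ 18017515128727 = 0.00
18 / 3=6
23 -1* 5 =18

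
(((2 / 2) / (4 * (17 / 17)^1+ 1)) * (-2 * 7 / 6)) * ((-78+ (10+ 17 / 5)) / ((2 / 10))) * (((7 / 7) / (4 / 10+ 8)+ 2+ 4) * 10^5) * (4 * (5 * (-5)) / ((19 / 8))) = -34952000000 / 9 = -3883555555.56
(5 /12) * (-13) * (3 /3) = -65 /12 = -5.42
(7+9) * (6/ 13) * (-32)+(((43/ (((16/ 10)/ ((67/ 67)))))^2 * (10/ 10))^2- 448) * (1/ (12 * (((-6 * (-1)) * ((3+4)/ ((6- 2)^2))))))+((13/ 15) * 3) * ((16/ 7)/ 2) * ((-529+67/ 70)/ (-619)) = 987988740242347/ 60564940800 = 16312.88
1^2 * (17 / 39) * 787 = 13379 / 39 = 343.05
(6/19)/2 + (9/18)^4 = 67/304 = 0.22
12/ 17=0.71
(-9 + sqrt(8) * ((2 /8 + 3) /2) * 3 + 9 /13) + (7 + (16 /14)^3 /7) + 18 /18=-2948 /31213 + 39 * sqrt(2) /4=13.69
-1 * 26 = -26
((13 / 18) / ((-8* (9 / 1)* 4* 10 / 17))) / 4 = -221 / 207360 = -0.00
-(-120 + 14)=106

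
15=15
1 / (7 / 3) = 3 / 7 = 0.43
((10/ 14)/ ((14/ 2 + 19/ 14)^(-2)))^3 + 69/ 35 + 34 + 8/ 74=59336660488923997/ 477786706880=124190.69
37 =37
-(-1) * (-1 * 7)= -7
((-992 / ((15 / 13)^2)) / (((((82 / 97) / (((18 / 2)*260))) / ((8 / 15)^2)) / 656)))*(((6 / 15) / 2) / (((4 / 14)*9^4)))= -1515344789504 / 36905625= -41060.00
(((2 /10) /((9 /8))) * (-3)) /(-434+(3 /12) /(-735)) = 1568 /1275961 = 0.00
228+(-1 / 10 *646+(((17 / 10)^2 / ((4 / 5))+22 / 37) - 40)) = 377717 / 2960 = 127.61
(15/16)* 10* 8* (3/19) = 225/19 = 11.84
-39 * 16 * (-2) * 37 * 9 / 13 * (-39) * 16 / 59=-19948032 / 59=-338102.24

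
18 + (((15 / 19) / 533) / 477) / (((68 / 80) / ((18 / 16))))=328479447 / 18248854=18.00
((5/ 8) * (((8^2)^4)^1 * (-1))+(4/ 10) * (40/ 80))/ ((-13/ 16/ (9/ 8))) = 943718382/ 65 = 14518744.34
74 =74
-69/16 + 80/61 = -2929/976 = -3.00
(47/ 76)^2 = 0.38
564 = 564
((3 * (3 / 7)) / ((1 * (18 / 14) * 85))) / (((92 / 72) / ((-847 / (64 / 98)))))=-373527 / 31280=-11.94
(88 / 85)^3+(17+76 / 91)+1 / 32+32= 91162151839 / 1788332000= 50.98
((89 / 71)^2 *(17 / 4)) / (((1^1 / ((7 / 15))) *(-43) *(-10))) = 942599 / 130057800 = 0.01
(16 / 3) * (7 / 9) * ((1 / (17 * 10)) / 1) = 56 / 2295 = 0.02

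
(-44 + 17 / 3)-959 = -2992 / 3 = -997.33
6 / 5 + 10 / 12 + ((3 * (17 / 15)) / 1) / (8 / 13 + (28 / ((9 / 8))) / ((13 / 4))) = 35491 / 14520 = 2.44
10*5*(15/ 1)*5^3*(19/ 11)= 1781250/ 11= 161931.82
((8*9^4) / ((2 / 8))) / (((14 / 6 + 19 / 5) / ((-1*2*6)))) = -9447840 / 23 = -410775.65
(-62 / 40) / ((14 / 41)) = -1271 / 280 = -4.54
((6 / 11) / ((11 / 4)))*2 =0.40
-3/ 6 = -1/ 2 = -0.50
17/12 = 1.42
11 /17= 0.65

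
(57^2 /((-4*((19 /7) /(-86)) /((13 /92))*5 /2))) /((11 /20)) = 669123 /253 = 2644.75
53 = 53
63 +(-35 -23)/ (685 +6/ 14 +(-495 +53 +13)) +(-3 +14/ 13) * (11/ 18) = 25873261/ 420030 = 61.60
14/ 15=0.93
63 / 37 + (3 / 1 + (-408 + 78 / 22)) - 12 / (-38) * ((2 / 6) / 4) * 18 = -3087618 / 7733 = -399.28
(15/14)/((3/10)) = 3.57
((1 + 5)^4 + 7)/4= 1303/4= 325.75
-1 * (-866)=866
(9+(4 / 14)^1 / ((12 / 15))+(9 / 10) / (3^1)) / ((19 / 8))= 2704 / 665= 4.07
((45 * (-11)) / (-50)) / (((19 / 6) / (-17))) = -5049 / 95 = -53.15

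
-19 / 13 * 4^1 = -76 / 13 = -5.85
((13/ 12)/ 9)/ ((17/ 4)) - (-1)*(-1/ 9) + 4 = 3.92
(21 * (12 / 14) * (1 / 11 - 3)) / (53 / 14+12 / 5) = -40320 / 4763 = -8.47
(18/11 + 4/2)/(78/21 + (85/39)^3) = 16609320/64252859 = 0.26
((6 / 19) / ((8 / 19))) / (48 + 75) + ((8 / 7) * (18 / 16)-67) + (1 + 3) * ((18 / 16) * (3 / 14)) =-5309 / 82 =-64.74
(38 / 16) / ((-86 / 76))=-361 / 172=-2.10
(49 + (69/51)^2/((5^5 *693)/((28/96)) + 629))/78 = 0.63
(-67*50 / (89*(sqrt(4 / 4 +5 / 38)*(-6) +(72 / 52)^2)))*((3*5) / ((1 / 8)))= 4646959200 / 19888207 +382717400*sqrt(1634) / 19888207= 1011.53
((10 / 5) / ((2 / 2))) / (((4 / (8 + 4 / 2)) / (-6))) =-30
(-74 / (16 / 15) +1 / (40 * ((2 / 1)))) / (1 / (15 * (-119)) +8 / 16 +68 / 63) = -5942979 / 135272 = -43.93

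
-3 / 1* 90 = -270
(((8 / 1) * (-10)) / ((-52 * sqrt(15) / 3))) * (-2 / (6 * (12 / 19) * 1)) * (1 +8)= -19 * sqrt(15) / 13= -5.66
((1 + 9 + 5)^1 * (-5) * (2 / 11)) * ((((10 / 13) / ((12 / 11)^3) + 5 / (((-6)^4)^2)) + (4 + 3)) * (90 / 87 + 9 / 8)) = -62921971925 / 281428992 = -223.58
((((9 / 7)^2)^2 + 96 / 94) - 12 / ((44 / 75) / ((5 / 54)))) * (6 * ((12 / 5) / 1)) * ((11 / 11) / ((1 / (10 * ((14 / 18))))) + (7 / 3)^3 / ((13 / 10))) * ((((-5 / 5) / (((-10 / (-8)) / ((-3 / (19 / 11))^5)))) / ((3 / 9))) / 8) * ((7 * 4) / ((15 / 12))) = 18504753344580096 / 370659639805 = 49923.84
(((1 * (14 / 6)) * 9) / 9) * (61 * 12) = 1708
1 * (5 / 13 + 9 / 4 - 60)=-2983 / 52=-57.37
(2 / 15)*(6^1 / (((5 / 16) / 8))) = 20.48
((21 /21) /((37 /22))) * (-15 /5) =-66 /37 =-1.78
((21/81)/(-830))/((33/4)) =-0.00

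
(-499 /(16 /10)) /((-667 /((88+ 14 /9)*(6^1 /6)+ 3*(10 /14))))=14413615 /336168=42.88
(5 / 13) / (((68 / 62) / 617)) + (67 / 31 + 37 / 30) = 22583986 / 102765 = 219.76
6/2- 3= 0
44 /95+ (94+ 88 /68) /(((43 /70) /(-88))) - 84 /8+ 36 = -1892441977 /138890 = -13625.47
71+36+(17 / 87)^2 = 810172 / 7569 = 107.04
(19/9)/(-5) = -19/45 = -0.42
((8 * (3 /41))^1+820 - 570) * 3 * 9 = 277398 /41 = 6765.80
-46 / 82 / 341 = -23 / 13981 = -0.00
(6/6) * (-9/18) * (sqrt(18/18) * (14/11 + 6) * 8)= -320/11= -29.09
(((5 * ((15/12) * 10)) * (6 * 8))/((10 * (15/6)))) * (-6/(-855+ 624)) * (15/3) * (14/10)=240/11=21.82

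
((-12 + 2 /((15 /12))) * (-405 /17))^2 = 17740944 /289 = 61387.35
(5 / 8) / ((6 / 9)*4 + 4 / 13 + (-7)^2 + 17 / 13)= 195 / 16624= 0.01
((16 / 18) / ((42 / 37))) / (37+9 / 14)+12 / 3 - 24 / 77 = 4063828 / 1095633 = 3.71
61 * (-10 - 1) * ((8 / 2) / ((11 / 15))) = -3660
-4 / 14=-2 / 7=-0.29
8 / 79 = 0.10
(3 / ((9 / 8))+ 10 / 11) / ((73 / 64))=7552 / 2409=3.13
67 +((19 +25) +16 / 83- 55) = 4664 / 83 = 56.19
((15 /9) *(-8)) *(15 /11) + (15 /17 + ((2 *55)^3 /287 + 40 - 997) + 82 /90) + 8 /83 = 734530304117 /200453715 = 3664.34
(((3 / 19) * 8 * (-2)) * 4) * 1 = -192 / 19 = -10.11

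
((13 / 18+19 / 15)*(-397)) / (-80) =71063 / 7200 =9.87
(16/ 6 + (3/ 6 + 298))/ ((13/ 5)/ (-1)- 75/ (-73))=-659555/ 3444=-191.51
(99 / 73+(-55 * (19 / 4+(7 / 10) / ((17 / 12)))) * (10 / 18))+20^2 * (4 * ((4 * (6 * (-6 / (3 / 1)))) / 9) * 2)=-769568557 / 44676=-17225.55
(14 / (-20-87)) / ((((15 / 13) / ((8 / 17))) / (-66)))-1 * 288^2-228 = -756417308 / 9095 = -83168.48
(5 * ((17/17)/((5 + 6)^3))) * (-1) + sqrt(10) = 3.16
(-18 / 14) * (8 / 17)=-0.61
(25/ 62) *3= 75/ 62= 1.21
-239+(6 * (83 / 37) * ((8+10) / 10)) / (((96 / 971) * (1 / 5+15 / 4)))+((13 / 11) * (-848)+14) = -149851601 / 128612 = -1165.14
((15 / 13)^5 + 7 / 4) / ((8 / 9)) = 50728959 / 11881376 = 4.27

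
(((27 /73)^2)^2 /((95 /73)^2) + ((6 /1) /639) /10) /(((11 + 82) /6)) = 245631556 /317566167675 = 0.00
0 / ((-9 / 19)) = 0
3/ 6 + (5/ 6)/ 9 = 16/ 27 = 0.59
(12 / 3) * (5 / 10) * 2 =4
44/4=11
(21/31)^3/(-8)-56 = -56.04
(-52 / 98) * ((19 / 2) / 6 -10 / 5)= 65 / 294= 0.22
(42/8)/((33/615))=4305/44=97.84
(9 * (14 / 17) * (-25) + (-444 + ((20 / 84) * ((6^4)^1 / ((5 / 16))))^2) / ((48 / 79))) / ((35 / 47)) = 251160938579 / 116620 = 2153669.51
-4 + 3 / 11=-41 / 11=-3.73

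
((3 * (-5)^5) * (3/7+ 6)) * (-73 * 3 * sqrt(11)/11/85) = 46818.19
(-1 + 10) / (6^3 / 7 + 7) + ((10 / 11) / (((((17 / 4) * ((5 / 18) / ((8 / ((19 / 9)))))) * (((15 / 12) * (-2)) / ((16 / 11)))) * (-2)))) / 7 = 26027667 / 72498965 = 0.36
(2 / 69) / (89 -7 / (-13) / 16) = 416 / 1277811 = 0.00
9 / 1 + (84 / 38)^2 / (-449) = 1457037 / 162089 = 8.99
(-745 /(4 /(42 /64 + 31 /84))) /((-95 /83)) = 8520863 /51072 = 166.84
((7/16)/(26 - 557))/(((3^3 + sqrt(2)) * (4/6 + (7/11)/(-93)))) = -2387/51471600 + 2387 * sqrt(2)/1389733200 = -0.00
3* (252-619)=-1101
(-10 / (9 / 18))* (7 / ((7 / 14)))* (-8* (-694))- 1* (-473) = -1554087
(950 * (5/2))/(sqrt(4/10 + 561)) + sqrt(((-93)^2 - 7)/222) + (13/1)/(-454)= -13/454 + sqrt(479631)/111 + 2375 * sqrt(14035)/2807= 106.45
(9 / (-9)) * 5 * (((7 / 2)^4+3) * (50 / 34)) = -306125 / 272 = -1125.46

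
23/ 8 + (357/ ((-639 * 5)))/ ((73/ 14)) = 1774807/ 621960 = 2.85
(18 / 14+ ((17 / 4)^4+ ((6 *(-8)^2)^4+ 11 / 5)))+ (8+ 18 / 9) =194819719590627 / 8960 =21743272275.74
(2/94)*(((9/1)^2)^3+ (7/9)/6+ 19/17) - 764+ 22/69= 10463026501/992358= 10543.60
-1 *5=-5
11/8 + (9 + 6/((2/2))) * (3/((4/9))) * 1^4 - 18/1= 677/8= 84.62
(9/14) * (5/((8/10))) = 225/56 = 4.02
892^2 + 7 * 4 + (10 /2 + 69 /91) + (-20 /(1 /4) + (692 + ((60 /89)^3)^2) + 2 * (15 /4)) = 72027378272215371101 /90450594954902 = 796317.35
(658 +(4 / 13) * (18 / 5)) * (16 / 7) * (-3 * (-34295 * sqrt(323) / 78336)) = 146926639 * sqrt(323) / 74256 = 35560.70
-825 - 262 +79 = -1008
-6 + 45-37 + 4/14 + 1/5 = 87/35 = 2.49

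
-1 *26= -26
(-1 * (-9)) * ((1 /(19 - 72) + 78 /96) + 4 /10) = 45549 /4240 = 10.74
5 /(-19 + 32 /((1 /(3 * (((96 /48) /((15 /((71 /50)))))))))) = -625 /103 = -6.07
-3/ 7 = -0.43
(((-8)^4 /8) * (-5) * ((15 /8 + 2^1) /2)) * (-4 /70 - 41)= 1425504 /7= 203643.43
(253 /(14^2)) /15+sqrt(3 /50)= 0.33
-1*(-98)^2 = -9604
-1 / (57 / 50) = -0.88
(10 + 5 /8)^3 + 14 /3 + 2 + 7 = 1863367 /1536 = 1213.13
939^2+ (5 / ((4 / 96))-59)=881782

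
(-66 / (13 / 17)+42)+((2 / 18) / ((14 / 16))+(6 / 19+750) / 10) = 2400352 / 77805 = 30.85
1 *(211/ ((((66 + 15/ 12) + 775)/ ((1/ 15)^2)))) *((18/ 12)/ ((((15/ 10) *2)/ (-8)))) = -3376/ 758025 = -0.00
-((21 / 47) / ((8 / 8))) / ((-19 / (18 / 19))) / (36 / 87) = 1827 / 33934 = 0.05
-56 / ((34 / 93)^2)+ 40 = -109526 / 289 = -378.98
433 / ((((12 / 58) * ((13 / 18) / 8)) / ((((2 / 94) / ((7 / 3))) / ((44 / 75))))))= 16951950 / 47047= 360.32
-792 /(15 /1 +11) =-30.46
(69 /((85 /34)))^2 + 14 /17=324098 /425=762.58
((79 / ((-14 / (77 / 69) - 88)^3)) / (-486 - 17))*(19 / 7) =25289 / 60298195384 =0.00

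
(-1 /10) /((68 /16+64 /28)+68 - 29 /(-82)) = -574 /429865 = -0.00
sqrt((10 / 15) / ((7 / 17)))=sqrt(714) / 21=1.27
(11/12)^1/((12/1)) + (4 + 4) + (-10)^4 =1441163/144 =10008.08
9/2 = 4.50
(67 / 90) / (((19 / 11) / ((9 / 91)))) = 737 / 17290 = 0.04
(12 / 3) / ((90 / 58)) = 116 / 45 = 2.58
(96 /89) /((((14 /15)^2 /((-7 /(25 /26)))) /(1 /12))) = -468 /623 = -0.75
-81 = -81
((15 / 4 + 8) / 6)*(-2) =-47 / 12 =-3.92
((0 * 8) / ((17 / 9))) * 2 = 0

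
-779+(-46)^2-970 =367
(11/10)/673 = 11/6730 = 0.00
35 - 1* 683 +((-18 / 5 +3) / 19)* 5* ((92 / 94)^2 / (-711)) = -6445736180 / 9947127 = -648.00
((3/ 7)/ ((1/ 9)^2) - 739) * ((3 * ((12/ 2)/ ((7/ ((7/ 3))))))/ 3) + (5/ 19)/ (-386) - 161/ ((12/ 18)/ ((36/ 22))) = -1018612311/ 564718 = -1803.75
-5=-5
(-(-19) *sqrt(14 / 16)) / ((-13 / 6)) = -57 *sqrt(14) / 26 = -8.20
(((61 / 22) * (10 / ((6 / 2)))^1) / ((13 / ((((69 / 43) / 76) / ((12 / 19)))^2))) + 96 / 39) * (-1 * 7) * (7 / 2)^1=-24500617841 / 406129152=-60.33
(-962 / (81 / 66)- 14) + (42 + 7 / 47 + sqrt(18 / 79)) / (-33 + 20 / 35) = -799.17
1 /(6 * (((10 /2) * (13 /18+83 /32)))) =48 /4775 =0.01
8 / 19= 0.42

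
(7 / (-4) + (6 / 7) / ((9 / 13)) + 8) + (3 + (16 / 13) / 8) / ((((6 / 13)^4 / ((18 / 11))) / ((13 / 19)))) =8985773 / 105336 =85.31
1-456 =-455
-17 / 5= -3.40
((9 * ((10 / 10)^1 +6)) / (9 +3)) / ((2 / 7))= 147 / 8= 18.38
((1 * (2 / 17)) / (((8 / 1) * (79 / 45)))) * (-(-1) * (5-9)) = -45 / 1343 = -0.03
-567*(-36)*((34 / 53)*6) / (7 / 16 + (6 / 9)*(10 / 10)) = 199874304 / 2809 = 71154.97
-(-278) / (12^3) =139 / 864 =0.16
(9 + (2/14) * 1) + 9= 127/7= 18.14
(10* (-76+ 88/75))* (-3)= 11224/5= 2244.80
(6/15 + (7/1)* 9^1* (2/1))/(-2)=-316/5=-63.20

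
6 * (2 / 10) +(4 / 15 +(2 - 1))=37 / 15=2.47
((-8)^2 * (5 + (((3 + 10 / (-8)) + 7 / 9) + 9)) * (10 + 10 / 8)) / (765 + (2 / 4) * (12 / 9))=35700 / 2297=15.54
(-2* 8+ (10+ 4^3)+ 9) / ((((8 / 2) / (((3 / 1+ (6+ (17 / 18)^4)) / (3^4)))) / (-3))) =-68896435 / 11337408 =-6.08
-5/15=-1/3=-0.33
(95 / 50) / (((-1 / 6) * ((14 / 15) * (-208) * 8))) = 171 / 23296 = 0.01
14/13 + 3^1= 53/13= 4.08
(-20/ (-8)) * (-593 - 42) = -3175/ 2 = -1587.50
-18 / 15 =-6 / 5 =-1.20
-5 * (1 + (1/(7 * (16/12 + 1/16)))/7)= -16655/3283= -5.07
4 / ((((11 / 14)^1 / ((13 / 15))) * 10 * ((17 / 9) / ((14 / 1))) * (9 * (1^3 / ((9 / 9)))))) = 5096 / 14025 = 0.36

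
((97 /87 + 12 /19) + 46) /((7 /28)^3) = 5051200 /1653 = 3055.78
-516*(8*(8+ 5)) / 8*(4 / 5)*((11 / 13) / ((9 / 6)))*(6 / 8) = -11352 / 5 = -2270.40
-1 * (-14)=14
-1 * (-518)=518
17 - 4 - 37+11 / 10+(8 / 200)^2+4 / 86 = -1228289 / 53750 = -22.85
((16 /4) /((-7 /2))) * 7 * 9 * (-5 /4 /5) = 18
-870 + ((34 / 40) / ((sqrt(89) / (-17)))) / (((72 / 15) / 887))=-870 -256343 *sqrt(89) / 8544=-1153.04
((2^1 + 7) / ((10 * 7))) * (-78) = -351 / 35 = -10.03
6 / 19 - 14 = -260 / 19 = -13.68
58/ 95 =0.61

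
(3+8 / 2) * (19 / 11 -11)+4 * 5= -494 / 11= -44.91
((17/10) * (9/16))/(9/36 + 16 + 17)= 153/5320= 0.03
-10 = -10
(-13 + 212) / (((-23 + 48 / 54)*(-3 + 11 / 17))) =153 / 40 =3.82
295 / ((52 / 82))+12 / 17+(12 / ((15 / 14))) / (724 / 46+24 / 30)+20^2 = 364258025 / 420342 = 866.58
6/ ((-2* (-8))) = 3/ 8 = 0.38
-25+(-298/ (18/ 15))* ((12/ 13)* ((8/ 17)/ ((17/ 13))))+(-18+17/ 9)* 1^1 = -123.60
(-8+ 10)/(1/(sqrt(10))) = 2 * sqrt(10) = 6.32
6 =6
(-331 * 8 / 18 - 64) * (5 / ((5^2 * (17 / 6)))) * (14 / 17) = -10640 / 867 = -12.27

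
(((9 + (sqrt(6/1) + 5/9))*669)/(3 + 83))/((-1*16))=-223/48 -669*sqrt(6)/1376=-5.84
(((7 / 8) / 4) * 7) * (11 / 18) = 539 / 576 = 0.94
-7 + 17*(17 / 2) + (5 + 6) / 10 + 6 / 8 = 2787 / 20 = 139.35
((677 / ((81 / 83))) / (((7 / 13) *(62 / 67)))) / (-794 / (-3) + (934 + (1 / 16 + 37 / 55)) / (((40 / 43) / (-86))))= -430692776800 / 26651447024391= -0.02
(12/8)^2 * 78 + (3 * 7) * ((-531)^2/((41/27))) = 319758165/82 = 3899489.82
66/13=5.08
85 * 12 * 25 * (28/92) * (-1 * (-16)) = 2856000/23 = 124173.91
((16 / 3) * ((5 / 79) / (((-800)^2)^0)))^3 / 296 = 64000 / 492545961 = 0.00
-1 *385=-385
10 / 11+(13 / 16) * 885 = 719.97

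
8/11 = 0.73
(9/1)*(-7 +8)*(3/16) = 27/16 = 1.69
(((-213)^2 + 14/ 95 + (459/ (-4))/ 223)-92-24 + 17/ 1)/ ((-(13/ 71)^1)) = -247241.84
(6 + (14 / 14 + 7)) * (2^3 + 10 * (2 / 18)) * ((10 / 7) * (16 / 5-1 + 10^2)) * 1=167608 / 9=18623.11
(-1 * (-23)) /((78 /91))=161 /6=26.83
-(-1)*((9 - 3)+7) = 13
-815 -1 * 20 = -835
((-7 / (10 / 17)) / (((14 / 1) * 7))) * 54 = -459 / 70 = -6.56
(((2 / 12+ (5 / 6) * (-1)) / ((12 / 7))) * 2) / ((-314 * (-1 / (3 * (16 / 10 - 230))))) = 3997 / 2355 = 1.70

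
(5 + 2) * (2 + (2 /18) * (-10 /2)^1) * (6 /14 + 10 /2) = 494 /9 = 54.89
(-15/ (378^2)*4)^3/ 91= -0.00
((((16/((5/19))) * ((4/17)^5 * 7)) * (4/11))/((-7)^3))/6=-622592/11479543845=-0.00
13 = 13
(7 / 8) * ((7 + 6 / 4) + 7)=217 / 16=13.56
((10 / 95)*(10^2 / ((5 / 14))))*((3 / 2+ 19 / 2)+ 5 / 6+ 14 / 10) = 22232 / 57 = 390.04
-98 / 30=-49 / 15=-3.27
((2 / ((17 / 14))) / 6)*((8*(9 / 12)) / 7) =4 / 17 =0.24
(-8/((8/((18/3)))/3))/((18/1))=-1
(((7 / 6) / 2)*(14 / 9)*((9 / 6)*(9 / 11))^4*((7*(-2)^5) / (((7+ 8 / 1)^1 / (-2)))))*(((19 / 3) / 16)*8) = 14252679 / 73205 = 194.70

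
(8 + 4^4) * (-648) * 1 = -171072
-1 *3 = -3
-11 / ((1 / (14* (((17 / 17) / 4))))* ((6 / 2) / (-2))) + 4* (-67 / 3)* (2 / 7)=1 / 7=0.14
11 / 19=0.58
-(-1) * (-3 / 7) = -3 / 7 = -0.43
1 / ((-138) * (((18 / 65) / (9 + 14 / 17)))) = -10855 / 42228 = -0.26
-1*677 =-677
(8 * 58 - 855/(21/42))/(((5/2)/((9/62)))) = -11214/155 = -72.35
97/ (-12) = -97/ 12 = -8.08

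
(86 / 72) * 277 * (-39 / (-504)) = 25.60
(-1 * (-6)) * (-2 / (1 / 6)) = -72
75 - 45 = 30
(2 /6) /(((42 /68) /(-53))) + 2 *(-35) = -6212 /63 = -98.60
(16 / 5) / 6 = 8 / 15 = 0.53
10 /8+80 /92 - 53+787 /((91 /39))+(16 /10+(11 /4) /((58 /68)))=291.23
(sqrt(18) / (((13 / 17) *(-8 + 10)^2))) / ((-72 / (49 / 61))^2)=40817 *sqrt(2) / 334354176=0.00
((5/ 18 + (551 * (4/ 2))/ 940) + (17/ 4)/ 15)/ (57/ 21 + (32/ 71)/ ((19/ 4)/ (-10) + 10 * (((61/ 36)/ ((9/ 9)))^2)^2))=501669958005181/ 787119978346668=0.64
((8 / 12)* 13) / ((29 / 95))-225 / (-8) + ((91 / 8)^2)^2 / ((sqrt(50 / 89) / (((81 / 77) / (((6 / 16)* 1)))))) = 39335 / 696 + 264503421* sqrt(178) / 56320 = 62714.82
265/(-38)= -265/38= -6.97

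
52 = 52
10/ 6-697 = -2086/ 3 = -695.33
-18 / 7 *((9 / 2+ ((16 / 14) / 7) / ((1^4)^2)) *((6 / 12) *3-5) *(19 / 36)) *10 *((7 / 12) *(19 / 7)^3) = 297783485 / 115248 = 2583.85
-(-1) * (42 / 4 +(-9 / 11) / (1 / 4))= 159 / 22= 7.23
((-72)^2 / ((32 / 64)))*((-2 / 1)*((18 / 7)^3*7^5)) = -5925685248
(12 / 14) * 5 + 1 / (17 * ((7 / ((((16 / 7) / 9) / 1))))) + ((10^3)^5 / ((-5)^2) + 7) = 299880000000084625 / 7497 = 40000000000011.29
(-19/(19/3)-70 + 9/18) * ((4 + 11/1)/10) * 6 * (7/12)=-3045/8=-380.62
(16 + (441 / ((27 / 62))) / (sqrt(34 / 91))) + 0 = 16 + 1519 * sqrt(3094) / 51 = 1672.71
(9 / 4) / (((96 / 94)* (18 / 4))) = 47 / 96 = 0.49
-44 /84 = -11 /21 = -0.52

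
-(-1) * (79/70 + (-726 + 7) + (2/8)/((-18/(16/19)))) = -8593061/11970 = -717.88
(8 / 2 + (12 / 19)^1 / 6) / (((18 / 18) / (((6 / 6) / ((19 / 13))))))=1014 / 361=2.81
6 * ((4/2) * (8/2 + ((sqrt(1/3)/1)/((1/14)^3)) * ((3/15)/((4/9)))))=48 + 24696 * sqrt(3)/5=8602.95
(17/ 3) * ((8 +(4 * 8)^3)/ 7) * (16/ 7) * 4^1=35660288/ 147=242586.99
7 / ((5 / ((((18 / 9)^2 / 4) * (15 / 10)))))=2.10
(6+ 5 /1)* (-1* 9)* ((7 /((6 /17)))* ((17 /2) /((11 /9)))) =-54621 /4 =-13655.25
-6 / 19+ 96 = 1818 / 19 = 95.68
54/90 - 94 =-467/5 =-93.40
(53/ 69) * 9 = 159/ 23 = 6.91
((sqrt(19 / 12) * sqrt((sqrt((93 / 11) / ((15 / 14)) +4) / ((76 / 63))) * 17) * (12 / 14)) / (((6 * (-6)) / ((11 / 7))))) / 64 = -sqrt(119) * 165^(3 / 4) * 218^(1 / 4) / 376320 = -0.01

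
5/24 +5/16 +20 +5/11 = 11075/528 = 20.98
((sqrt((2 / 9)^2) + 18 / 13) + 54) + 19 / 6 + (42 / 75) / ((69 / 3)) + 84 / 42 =8180351 / 134550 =60.80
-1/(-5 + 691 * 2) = -1/1377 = -0.00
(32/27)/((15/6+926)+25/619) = 39616/31037391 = 0.00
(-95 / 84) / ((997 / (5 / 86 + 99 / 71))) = -120365 / 73052184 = -0.00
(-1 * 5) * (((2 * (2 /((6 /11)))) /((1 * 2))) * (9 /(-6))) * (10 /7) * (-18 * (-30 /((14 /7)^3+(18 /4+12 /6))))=297000 /203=1463.05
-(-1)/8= 1/8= 0.12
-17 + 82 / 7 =-37 / 7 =-5.29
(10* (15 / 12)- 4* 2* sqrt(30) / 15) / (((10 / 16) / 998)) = 19960- 63872* sqrt(30) / 75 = 15295.45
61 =61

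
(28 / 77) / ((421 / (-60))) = -240 / 4631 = -0.05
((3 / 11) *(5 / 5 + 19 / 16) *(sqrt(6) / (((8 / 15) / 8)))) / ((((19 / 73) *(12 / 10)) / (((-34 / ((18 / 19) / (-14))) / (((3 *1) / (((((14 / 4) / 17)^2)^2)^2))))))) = 2577586647125 *sqrt(6) / 166393973256192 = 0.04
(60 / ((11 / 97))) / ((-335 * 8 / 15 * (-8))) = 4365 / 11792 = 0.37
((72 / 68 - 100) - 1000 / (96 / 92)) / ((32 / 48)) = -53921 / 34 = -1585.91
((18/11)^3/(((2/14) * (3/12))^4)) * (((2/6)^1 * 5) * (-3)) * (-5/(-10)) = -8961684480/1331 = -6733046.19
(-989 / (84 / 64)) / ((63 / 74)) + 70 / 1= -1078366 / 1323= -815.09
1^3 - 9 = -8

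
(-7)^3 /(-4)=343 /4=85.75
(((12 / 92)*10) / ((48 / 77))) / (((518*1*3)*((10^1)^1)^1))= 11 / 81696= 0.00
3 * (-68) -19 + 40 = -183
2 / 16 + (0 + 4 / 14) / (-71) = 481 / 3976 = 0.12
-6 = -6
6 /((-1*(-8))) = 3 /4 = 0.75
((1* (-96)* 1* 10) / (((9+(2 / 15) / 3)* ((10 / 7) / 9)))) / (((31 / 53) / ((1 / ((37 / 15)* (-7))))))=30909600 / 466829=66.21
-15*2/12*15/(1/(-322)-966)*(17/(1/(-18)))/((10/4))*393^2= -228272533020/311053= -733870.22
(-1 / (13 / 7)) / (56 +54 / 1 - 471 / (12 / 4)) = 7 / 611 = 0.01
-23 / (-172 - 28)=23 / 200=0.12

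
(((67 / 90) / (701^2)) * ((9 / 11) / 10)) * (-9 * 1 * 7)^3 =-16753149 / 540541100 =-0.03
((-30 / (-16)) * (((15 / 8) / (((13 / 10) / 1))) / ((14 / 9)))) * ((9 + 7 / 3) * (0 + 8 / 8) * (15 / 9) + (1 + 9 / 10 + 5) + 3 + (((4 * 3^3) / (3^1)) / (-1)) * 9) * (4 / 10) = -1195605 / 5824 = -205.29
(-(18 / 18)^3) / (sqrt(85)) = -sqrt(85) / 85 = -0.11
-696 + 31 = -665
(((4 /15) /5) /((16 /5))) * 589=589 /60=9.82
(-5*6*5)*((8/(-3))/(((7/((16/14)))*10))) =320/49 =6.53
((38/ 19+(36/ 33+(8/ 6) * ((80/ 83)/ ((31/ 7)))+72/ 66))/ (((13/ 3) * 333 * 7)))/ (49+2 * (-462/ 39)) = 379714/ 21705542397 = 0.00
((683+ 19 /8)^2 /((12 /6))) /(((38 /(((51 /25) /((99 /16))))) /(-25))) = -511075913 /10032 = -50944.57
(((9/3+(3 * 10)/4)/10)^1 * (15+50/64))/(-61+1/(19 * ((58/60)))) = -1168671/4298368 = -0.27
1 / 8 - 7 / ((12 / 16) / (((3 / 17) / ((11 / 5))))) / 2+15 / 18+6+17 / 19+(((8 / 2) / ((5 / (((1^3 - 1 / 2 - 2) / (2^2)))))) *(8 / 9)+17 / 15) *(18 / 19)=3538699 / 426360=8.30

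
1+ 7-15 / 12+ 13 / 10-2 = 6.05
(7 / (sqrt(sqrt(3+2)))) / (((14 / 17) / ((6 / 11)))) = 51 * 5^(3 / 4) / 55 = 3.10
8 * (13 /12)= 26 /3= 8.67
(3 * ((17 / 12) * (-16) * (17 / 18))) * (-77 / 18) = 22253 / 81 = 274.73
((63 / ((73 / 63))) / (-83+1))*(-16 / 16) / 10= 3969 / 59860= 0.07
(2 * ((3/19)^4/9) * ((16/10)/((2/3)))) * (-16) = -3456/651605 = -0.01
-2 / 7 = -0.29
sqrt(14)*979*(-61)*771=-46043349*sqrt(14)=-172278436.90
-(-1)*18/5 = 18/5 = 3.60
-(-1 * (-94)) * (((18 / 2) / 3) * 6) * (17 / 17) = -1692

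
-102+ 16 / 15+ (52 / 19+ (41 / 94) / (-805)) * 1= -423542461 / 4313190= -98.20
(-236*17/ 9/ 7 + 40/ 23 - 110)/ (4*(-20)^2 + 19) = -249146/ 2345931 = -0.11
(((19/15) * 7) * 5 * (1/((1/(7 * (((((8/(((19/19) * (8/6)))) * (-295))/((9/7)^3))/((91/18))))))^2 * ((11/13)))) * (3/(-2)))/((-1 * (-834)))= -5446831047700/43470999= -125298.04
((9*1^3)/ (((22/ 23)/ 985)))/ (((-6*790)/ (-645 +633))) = 40779/ 1738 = 23.46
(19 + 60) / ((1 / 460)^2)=16716400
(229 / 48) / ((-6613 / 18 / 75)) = -51525 / 52904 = -0.97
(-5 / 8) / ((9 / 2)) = -0.14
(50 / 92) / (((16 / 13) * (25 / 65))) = 845 / 736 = 1.15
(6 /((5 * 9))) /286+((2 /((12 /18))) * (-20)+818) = 1625911 /2145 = 758.00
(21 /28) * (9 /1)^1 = 27 /4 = 6.75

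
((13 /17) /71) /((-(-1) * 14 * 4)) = 13 /67592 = 0.00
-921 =-921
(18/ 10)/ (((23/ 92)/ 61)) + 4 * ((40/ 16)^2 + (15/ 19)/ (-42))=464.12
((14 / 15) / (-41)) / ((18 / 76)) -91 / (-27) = 6041 / 1845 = 3.27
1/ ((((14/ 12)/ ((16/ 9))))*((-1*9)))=-32/ 189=-0.17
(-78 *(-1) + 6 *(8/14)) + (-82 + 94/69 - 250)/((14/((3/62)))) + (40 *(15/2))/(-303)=79944513/1008182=79.30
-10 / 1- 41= -51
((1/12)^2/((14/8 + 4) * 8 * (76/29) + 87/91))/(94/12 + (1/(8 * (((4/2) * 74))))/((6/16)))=13949/1912410276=0.00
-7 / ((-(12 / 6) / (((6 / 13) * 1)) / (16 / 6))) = 56 / 13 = 4.31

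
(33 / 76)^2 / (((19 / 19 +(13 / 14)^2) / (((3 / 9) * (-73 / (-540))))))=5929 / 1299600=0.00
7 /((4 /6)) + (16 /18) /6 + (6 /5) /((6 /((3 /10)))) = 7228 /675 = 10.71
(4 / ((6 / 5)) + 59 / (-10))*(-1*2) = 77 / 15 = 5.13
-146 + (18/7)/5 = -5092/35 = -145.49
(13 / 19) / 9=13 / 171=0.08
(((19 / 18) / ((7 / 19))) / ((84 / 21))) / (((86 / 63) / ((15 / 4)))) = 5415 / 2752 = 1.97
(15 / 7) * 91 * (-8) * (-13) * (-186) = -3772080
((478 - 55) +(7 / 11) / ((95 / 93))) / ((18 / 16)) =1180496 / 3135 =376.55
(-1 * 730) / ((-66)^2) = -365 / 2178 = -0.17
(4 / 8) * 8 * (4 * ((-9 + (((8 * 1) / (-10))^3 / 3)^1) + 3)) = -37024 / 375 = -98.73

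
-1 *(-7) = 7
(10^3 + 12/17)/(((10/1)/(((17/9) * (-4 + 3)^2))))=8506/45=189.02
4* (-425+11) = -1656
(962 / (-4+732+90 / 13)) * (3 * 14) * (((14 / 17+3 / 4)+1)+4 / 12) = 25956203 / 162418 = 159.81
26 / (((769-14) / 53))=1378 / 755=1.83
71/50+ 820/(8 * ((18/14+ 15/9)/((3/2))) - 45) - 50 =-7059647/92150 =-76.61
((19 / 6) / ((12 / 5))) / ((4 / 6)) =95 / 48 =1.98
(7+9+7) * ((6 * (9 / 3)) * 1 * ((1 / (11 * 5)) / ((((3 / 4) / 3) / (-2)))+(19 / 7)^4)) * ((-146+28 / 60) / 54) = -358916375423 / 5942475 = -60398.47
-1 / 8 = -0.12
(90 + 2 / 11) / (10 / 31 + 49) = 30752 / 16819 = 1.83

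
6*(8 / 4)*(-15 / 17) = -180 / 17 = -10.59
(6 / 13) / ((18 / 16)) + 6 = 250 / 39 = 6.41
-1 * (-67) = 67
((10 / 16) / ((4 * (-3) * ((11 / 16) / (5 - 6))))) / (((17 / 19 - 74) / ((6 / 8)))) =-95 / 122232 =-0.00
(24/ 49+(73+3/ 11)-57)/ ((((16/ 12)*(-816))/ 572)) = -8.81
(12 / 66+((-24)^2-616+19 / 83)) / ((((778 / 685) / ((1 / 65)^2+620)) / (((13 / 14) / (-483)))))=864761021291 / 20813620828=41.55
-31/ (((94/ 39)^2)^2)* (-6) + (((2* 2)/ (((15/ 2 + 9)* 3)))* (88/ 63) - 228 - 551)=-17118079065421/ 22134233016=-773.38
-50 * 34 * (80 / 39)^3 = -870400000 / 59319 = -14673.21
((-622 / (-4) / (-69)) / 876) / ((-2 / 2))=311 / 120888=0.00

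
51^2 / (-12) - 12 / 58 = -216.96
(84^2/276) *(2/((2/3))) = 1764/23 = 76.70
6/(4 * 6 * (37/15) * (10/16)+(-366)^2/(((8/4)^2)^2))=24/33637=0.00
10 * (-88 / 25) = -176 / 5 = -35.20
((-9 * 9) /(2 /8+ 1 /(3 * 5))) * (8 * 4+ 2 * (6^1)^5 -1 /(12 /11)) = -75733785 /19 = -3985988.68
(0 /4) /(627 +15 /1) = 0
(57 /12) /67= 19 /268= 0.07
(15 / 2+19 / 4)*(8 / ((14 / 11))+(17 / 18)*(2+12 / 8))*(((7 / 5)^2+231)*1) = 6158516 / 225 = 27371.18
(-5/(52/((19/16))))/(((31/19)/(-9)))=16245/25792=0.63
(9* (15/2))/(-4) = -135/8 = -16.88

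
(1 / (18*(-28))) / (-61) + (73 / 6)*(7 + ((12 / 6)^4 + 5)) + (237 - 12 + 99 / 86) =749328679 / 1321992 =566.82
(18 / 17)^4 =104976 / 83521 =1.26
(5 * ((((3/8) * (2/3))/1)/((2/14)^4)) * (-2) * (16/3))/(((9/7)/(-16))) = 10756480/27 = 398388.15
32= 32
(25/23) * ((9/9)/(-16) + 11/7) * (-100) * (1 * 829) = -87563125/644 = -135967.59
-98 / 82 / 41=-49 / 1681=-0.03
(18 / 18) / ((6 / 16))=8 / 3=2.67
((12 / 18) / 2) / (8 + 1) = 1 / 27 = 0.04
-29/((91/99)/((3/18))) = -957/182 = -5.26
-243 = -243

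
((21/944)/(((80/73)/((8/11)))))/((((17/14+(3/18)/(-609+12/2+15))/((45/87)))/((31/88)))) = 62872929/28374840736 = 0.00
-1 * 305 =-305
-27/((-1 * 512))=27/512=0.05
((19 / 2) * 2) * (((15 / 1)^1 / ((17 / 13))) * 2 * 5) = 37050 / 17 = 2179.41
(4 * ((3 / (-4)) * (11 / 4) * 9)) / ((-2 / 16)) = 594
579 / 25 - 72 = -1221 / 25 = -48.84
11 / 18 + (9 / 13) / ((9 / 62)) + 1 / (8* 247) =7361 / 1368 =5.38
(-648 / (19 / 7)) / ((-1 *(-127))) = -4536 / 2413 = -1.88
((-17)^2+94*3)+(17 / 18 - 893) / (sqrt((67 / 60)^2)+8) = 776441 / 1641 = 473.15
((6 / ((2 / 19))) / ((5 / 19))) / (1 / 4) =4332 / 5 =866.40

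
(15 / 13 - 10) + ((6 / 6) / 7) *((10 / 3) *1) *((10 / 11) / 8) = -52805 / 6006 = -8.79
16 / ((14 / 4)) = 32 / 7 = 4.57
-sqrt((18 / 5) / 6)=-0.77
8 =8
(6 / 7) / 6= 1 / 7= 0.14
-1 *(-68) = 68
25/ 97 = 0.26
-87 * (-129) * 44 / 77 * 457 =20515644 / 7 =2930806.29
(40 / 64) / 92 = 5 / 736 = 0.01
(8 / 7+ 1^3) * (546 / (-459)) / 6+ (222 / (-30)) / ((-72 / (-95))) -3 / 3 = -4565 / 408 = -11.19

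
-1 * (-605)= 605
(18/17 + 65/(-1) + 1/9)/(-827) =9766/126531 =0.08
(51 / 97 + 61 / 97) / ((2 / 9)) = 504 / 97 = 5.20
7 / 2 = 3.50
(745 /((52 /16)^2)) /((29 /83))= 989360 /4901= 201.87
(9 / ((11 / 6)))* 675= 36450 / 11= 3313.64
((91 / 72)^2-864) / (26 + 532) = -4470695 / 2892672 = -1.55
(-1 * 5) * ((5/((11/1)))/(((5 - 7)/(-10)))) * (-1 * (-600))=-75000/11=-6818.18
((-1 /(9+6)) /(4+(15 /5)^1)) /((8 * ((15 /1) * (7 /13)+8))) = -13 /175560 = -0.00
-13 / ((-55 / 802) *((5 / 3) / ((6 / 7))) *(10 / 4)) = 375336 / 9625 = 39.00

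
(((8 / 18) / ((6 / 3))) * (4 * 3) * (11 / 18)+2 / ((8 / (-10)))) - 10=-10.87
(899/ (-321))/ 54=-899/ 17334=-0.05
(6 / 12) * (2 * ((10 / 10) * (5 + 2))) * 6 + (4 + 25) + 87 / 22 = 1649 / 22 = 74.95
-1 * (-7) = 7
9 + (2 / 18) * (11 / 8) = 659 / 72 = 9.15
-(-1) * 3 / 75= 1 / 25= 0.04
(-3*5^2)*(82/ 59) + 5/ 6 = -36605/ 354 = -103.40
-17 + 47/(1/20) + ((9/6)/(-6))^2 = 14769/16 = 923.06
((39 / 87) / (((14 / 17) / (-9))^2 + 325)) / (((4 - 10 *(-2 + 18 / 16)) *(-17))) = -1404 / 220635509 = -0.00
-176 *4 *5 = -3520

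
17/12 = 1.42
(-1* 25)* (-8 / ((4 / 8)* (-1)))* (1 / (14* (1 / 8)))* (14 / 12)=-800 / 3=-266.67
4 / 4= 1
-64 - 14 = -78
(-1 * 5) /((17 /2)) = -10 /17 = -0.59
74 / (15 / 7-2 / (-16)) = 4144 / 127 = 32.63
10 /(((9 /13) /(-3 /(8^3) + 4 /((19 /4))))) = 528775 /43776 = 12.08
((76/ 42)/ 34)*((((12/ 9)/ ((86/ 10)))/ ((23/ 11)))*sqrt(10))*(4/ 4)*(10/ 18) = 20900*sqrt(10)/ 9532971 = 0.01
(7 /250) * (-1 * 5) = -7 /50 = -0.14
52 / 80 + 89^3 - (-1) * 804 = 14115473 / 20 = 705773.65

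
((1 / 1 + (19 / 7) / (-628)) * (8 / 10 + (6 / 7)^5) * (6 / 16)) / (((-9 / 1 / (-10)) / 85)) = 3289745905 / 73883572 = 44.53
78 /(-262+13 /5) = -390 /1297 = -0.30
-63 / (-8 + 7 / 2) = 14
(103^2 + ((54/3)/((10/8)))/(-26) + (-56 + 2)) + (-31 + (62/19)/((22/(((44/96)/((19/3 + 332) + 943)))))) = 12892484417/1225120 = 10523.45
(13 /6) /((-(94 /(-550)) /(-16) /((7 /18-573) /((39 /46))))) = 521534200 /3807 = 136993.49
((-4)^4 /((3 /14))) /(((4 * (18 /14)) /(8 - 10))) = -12544 /27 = -464.59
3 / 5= 0.60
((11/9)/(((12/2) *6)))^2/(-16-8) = -121/2519424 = -0.00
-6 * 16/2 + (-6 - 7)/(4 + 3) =-349/7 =-49.86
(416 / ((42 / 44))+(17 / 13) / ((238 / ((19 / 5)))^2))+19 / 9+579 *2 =1595.92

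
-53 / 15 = -3.53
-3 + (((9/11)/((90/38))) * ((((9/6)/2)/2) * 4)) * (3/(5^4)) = -206079/68750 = -3.00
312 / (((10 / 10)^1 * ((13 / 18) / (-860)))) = -371520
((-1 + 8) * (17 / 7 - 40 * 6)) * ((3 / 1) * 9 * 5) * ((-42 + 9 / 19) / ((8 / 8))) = 177134445 / 19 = 9322865.53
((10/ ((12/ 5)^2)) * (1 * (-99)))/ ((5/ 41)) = -11275/ 8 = -1409.38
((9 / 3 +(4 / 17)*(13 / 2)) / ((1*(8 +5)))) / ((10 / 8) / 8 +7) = 2464 / 50609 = 0.05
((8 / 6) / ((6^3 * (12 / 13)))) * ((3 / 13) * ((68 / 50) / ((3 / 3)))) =17 / 8100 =0.00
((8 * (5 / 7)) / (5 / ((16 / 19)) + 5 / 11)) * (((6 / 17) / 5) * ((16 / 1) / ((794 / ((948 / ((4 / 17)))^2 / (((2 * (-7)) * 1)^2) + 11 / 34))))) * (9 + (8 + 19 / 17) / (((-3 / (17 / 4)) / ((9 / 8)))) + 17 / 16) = -55562764400 / 118060257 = -470.63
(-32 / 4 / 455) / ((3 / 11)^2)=-0.24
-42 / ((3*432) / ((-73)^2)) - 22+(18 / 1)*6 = -18727 / 216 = -86.70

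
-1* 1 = -1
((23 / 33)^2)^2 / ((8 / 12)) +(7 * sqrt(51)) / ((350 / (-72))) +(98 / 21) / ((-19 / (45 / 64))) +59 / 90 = -9.45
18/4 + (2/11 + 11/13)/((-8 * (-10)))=51627/11440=4.51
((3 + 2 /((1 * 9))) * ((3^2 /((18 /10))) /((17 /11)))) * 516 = 274340 /51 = 5379.22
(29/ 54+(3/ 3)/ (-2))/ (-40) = -1/ 1080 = -0.00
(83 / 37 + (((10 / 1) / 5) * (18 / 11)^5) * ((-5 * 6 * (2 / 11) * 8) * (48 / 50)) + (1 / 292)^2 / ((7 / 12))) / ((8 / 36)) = -431649013288123809 / 97805119174840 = -4413.36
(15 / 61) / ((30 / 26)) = 13 / 61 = 0.21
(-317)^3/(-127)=250826.87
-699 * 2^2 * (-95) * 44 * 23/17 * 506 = 136016564640/17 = 8000974390.59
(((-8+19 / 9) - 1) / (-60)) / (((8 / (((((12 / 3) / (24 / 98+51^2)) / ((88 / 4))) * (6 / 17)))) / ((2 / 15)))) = 1519 / 32177529450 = 0.00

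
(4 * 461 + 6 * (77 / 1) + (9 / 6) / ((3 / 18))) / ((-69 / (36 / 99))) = -9260 / 759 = -12.20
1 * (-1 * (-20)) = 20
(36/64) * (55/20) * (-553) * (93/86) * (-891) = 4536500661/5504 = 824218.87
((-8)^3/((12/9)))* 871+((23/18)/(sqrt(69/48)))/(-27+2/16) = -334464 - 16* sqrt(23)/1935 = -334464.04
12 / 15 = 4 / 5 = 0.80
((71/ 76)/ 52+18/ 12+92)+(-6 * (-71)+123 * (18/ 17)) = 43653023/ 67184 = 649.75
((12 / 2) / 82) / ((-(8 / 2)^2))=-3 / 656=-0.00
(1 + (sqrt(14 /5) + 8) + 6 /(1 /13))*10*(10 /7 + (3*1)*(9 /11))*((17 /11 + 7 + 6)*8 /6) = 382720*sqrt(70) /2541 + 55494400 /847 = 66778.93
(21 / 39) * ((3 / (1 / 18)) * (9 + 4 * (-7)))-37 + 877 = 287.54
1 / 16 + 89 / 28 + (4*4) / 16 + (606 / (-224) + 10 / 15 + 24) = 2201 / 84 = 26.20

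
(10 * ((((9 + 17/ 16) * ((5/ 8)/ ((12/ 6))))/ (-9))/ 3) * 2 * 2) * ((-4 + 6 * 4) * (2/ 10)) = -4025/ 216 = -18.63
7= 7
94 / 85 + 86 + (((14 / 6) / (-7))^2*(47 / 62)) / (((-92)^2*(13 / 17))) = 454589793739 / 5218817760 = 87.11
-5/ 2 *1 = -5/ 2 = -2.50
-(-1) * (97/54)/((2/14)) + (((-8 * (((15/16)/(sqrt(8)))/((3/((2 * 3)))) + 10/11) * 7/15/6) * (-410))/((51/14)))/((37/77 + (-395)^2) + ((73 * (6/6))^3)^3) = 773465 * sqrt(2)/1387132326023884838478 + 52325713853900993684969/4161396978071654515434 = 12.57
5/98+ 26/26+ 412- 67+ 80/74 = 1258701/3626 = 347.13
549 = 549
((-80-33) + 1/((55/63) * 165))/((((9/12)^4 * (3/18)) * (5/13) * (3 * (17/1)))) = -2275047424/20827125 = -109.23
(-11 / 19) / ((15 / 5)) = -11 / 57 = -0.19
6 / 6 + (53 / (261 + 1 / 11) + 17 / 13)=93739 / 37336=2.51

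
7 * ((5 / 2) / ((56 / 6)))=15 / 8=1.88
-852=-852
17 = 17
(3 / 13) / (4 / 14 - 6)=-21 / 520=-0.04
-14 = -14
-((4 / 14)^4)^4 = -65536 / 33232930569601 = -0.00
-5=-5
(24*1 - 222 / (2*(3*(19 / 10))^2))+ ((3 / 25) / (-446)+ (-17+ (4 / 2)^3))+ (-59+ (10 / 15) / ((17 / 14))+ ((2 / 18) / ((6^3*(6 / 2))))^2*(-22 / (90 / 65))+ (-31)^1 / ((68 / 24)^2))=-50.73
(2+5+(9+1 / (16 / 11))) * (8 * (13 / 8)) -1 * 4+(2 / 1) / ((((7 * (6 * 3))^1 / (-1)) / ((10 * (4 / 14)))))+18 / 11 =16650845 / 77616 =214.53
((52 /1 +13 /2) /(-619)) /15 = -39 /6190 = -0.01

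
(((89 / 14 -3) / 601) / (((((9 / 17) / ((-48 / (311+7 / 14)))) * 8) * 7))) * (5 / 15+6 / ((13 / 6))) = -193358 / 2146567059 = -0.00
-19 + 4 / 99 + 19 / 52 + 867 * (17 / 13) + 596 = 8809129 / 5148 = 1711.18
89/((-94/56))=-2492/47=-53.02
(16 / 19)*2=32 / 19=1.68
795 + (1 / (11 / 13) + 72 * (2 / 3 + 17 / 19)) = 189898 / 209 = 908.60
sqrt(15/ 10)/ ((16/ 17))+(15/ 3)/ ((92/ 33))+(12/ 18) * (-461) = -84329/ 276+17 * sqrt(6)/ 32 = -304.24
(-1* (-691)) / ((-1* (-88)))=691 / 88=7.85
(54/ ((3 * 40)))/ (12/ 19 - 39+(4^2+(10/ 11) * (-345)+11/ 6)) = -5643/ 4190510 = -0.00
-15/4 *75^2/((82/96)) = -1012500/41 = -24695.12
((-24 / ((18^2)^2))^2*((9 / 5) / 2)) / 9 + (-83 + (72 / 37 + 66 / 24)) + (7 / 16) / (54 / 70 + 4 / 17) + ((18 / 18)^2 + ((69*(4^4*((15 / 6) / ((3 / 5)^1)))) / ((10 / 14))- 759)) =866731433838740191 / 8480395355760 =102204.13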